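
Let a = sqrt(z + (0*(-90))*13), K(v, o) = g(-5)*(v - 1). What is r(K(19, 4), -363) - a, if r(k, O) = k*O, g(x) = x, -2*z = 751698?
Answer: 32670 - 3*I*sqrt(41761) ≈ 32670.0 - 613.07*I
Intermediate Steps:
z = -375849 (z = -1/2*751698 = -375849)
K(v, o) = 5 - 5*v (K(v, o) = -5*(v - 1) = -5*(-1 + v) = 5 - 5*v)
a = 3*I*sqrt(41761) (a = sqrt(-375849 + (0*(-90))*13) = sqrt(-375849 + 0*13) = sqrt(-375849 + 0) = sqrt(-375849) = 3*I*sqrt(41761) ≈ 613.07*I)
r(k, O) = O*k
r(K(19, 4), -363) - a = -363*(5 - 5*19) - 3*I*sqrt(41761) = -363*(5 - 95) - 3*I*sqrt(41761) = -363*(-90) - 3*I*sqrt(41761) = 32670 - 3*I*sqrt(41761)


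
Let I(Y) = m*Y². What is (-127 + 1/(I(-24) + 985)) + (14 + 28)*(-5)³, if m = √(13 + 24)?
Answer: -60789604584/11305487 + 576*√37/11305487 ≈ -5377.0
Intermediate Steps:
m = √37 ≈ 6.0828
I(Y) = √37*Y²
(-127 + 1/(I(-24) + 985)) + (14 + 28)*(-5)³ = (-127 + 1/(√37*(-24)² + 985)) + (14 + 28)*(-5)³ = (-127 + 1/(√37*576 + 985)) + 42*(-125) = (-127 + 1/(576*√37 + 985)) - 5250 = (-127 + 1/(985 + 576*√37)) - 5250 = -5377 + 1/(985 + 576*√37)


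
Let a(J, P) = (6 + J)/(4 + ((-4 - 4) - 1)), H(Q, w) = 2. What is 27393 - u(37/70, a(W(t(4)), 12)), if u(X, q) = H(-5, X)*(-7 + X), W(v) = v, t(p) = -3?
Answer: 959208/35 ≈ 27406.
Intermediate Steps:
a(J, P) = -6/5 - J/5 (a(J, P) = (6 + J)/(4 + (-8 - 1)) = (6 + J)/(4 - 9) = (6 + J)/(-5) = (6 + J)*(-1/5) = -6/5 - J/5)
u(X, q) = -14 + 2*X (u(X, q) = 2*(-7 + X) = -14 + 2*X)
27393 - u(37/70, a(W(t(4)), 12)) = 27393 - (-14 + 2*(37/70)) = 27393 - (-14 + 37/35) = 27393 - 1*(-453/35) = 27393 + 453/35 = 959208/35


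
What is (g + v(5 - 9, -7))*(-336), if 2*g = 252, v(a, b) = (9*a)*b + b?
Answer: -124656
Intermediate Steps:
v(a, b) = b + 9*a*b (v(a, b) = 9*a*b + b = b + 9*a*b)
g = 126 (g = (½)*252 = 126)
(g + v(5 - 9, -7))*(-336) = (126 - 7*(1 + 9*(5 - 9)))*(-336) = (126 - 7*(1 + 9*(-4)))*(-336) = (126 - 7*(1 - 36))*(-336) = (126 - 7*(-35))*(-336) = (126 + 245)*(-336) = 371*(-336) = -124656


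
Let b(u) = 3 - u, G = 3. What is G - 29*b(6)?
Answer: 90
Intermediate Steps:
G - 29*b(6) = 3 - 29*(3 - 1*6) = 3 - 29*(3 - 6) = 3 - 29*(-3) = 3 + 87 = 90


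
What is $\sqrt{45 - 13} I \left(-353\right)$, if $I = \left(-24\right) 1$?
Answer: $33888 \sqrt{2} \approx 47925.0$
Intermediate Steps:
$I = -24$
$\sqrt{45 - 13} I \left(-353\right) = \sqrt{45 - 13} \left(-24\right) \left(-353\right) = \sqrt{32} \left(-24\right) \left(-353\right) = 4 \sqrt{2} \left(-24\right) \left(-353\right) = - 96 \sqrt{2} \left(-353\right) = 33888 \sqrt{2}$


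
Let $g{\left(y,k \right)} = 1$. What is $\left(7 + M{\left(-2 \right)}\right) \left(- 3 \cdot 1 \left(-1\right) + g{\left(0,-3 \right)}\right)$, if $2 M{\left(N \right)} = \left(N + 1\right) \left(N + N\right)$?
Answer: $36$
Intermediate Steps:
$M{\left(N \right)} = N \left(1 + N\right)$ ($M{\left(N \right)} = \frac{\left(N + 1\right) \left(N + N\right)}{2} = \frac{\left(1 + N\right) 2 N}{2} = \frac{2 N \left(1 + N\right)}{2} = N \left(1 + N\right)$)
$\left(7 + M{\left(-2 \right)}\right) \left(- 3 \cdot 1 \left(-1\right) + g{\left(0,-3 \right)}\right) = \left(7 - 2 \left(1 - 2\right)\right) \left(- 3 \cdot 1 \left(-1\right) + 1\right) = \left(7 - -2\right) \left(\left(-3\right) \left(-1\right) + 1\right) = \left(7 + 2\right) \left(3 + 1\right) = 9 \cdot 4 = 36$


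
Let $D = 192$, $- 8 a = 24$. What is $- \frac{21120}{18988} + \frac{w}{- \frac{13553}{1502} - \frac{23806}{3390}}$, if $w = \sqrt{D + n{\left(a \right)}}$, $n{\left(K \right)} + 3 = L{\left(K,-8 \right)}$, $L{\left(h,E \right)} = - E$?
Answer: $- \frac{5280}{4747} - \frac{2545890 \sqrt{197}}{40850641} \approx -1.987$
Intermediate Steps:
$a = -3$ ($a = \left(- \frac{1}{8}\right) 24 = -3$)
$n{\left(K \right)} = 5$ ($n{\left(K \right)} = -3 - -8 = -3 + 8 = 5$)
$w = \sqrt{197}$ ($w = \sqrt{192 + 5} = \sqrt{197} \approx 14.036$)
$- \frac{21120}{18988} + \frac{w}{- \frac{13553}{1502} - \frac{23806}{3390}} = - \frac{21120}{18988} + \frac{\sqrt{197}}{- \frac{13553}{1502} - \frac{23806}{3390}} = \left(-21120\right) \frac{1}{18988} + \frac{\sqrt{197}}{\left(-13553\right) \frac{1}{1502} - \frac{11903}{1695}} = - \frac{5280}{4747} + \frac{\sqrt{197}}{- \frac{13553}{1502} - \frac{11903}{1695}} = - \frac{5280}{4747} + \frac{\sqrt{197}}{- \frac{40850641}{2545890}} = - \frac{5280}{4747} + \sqrt{197} \left(- \frac{2545890}{40850641}\right) = - \frac{5280}{4747} - \frac{2545890 \sqrt{197}}{40850641}$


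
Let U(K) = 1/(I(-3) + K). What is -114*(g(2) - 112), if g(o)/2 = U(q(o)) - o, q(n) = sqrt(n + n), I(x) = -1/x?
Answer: 91884/7 ≈ 13126.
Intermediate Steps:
q(n) = sqrt(2)*sqrt(n) (q(n) = sqrt(2*n) = sqrt(2)*sqrt(n))
U(K) = 1/(1/3 + K) (U(K) = 1/(-1/(-3) + K) = 1/(-1*(-1/3) + K) = 1/(1/3 + K))
g(o) = -2*o + 6/(1 + 3*sqrt(2)*sqrt(o)) (g(o) = 2*(3/(1 + 3*(sqrt(2)*sqrt(o))) - o) = 2*(3/(1 + 3*sqrt(2)*sqrt(o)) - o) = 2*(-o + 3/(1 + 3*sqrt(2)*sqrt(o))) = -2*o + 6/(1 + 3*sqrt(2)*sqrt(o)))
-114*(g(2) - 112) = -114*(2*(3 - 1*2 - 3*sqrt(2)*2**(3/2))/(1 + 3*sqrt(2)*sqrt(2)) - 112) = -114*(2*(3 - 2 - 3*sqrt(2)*2*sqrt(2))/(1 + 6) - 112) = -114*(2*(3 - 2 - 12)/7 - 112) = -114*(2*(1/7)*(-11) - 112) = -114*(-22/7 - 112) = -114*(-806/7) = 91884/7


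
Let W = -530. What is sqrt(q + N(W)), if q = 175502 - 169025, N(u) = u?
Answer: sqrt(5947) ≈ 77.117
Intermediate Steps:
q = 6477
sqrt(q + N(W)) = sqrt(6477 - 530) = sqrt(5947)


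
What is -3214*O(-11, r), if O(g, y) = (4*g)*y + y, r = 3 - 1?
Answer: 276404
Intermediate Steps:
r = 2
O(g, y) = y + 4*g*y (O(g, y) = 4*g*y + y = y + 4*g*y)
-3214*O(-11, r) = -6428*(1 + 4*(-11)) = -6428*(1 - 44) = -6428*(-43) = -3214*(-86) = 276404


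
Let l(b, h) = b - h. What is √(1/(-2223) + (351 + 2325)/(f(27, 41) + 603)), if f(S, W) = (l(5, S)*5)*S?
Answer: I*√42954486835/194883 ≈ 1.0635*I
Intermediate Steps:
f(S, W) = S*(25 - 5*S) (f(S, W) = ((5 - S)*5)*S = (25 - 5*S)*S = S*(25 - 5*S))
√(1/(-2223) + (351 + 2325)/(f(27, 41) + 603)) = √(1/(-2223) + (351 + 2325)/(5*27*(5 - 1*27) + 603)) = √(-1/2223 + 2676/(5*27*(5 - 27) + 603)) = √(-1/2223 + 2676/(5*27*(-22) + 603)) = √(-1/2223 + 2676/(-2970 + 603)) = √(-1/2223 + 2676/(-2367)) = √(-1/2223 + 2676*(-1/2367)) = √(-1/2223 - 892/789) = √(-661235/584649) = I*√42954486835/194883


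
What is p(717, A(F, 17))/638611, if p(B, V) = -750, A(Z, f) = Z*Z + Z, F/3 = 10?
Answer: -750/638611 ≈ -0.0011744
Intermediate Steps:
F = 30 (F = 3*10 = 30)
A(Z, f) = Z + Z**2 (A(Z, f) = Z**2 + Z = Z + Z**2)
p(717, A(F, 17))/638611 = -750/638611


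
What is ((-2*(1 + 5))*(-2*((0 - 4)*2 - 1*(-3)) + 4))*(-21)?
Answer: 3528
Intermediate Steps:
((-2*(1 + 5))*(-2*((0 - 4)*2 - 1*(-3)) + 4))*(-21) = ((-2*6)*(-2*(-4*2 + 3) + 4))*(-21) = -12*(-2*(-8 + 3) + 4)*(-21) = -12*(-2*(-5) + 4)*(-21) = -12*(10 + 4)*(-21) = -12*14*(-21) = -168*(-21) = 3528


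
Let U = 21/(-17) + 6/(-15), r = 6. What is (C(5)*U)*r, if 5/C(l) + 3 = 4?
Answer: -834/17 ≈ -49.059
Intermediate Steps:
C(l) = 5 (C(l) = 5/(-3 + 4) = 5/1 = 5*1 = 5)
U = -139/85 (U = 21*(-1/17) + 6*(-1/15) = -21/17 - ⅖ = -139/85 ≈ -1.6353)
(C(5)*U)*r = (5*(-139/85))*6 = -139/17*6 = -834/17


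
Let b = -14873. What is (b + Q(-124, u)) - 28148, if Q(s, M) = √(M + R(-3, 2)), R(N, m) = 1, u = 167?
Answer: -43021 + 2*√42 ≈ -43008.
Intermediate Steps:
Q(s, M) = √(1 + M) (Q(s, M) = √(M + 1) = √(1 + M))
(b + Q(-124, u)) - 28148 = (-14873 + √(1 + 167)) - 28148 = (-14873 + √168) - 28148 = (-14873 + 2*√42) - 28148 = -43021 + 2*√42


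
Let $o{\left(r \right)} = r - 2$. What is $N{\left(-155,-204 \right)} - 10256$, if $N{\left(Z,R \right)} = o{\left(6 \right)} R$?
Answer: $-11072$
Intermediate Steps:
$o{\left(r \right)} = -2 + r$ ($o{\left(r \right)} = r - 2 = -2 + r$)
$N{\left(Z,R \right)} = 4 R$ ($N{\left(Z,R \right)} = \left(-2 + 6\right) R = 4 R$)
$N{\left(-155,-204 \right)} - 10256 = 4 \left(-204\right) - 10256 = -816 - 10256 = -11072$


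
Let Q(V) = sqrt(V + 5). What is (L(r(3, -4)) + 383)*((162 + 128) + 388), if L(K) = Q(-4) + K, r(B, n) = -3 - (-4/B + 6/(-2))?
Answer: 261256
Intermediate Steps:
Q(V) = sqrt(5 + V)
r(B, n) = 4/B (r(B, n) = -3 - (-4/B + 6*(-1/2)) = -3 - (-4/B - 3) = -3 - (-3 - 4/B) = -3 + (3 + 4/B) = 4/B)
L(K) = 1 + K (L(K) = sqrt(5 - 4) + K = sqrt(1) + K = 1 + K)
(L(r(3, -4)) + 383)*((162 + 128) + 388) = ((1 + 4/3) + 383)*((162 + 128) + 388) = ((1 + 4*(1/3)) + 383)*(290 + 388) = ((1 + 4/3) + 383)*678 = (7/3 + 383)*678 = (1156/3)*678 = 261256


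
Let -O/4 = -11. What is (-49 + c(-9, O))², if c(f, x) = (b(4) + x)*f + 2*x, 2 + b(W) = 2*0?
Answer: 114921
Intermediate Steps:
O = 44 (O = -4*(-11) = 44)
b(W) = -2 (b(W) = -2 + 2*0 = -2 + 0 = -2)
c(f, x) = 2*x + f*(-2 + x) (c(f, x) = (-2 + x)*f + 2*x = f*(-2 + x) + 2*x = 2*x + f*(-2 + x))
(-49 + c(-9, O))² = (-49 + (-2*(-9) + 2*44 - 9*44))² = (-49 + (18 + 88 - 396))² = (-49 - 290)² = (-339)² = 114921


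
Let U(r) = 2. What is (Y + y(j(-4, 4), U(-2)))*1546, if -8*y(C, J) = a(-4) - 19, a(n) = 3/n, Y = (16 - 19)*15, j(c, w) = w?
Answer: -1052053/16 ≈ -65753.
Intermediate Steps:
Y = -45 (Y = -3*15 = -45)
y(C, J) = 79/32 (y(C, J) = -(3/(-4) - 19)/8 = -(3*(-1/4) - 19)/8 = -(-3/4 - 19)/8 = -1/8*(-79/4) = 79/32)
(Y + y(j(-4, 4), U(-2)))*1546 = (-45 + 79/32)*1546 = -1361/32*1546 = -1052053/16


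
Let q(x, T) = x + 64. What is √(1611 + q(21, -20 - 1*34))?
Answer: 4*√106 ≈ 41.182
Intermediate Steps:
q(x, T) = 64 + x
√(1611 + q(21, -20 - 1*34)) = √(1611 + (64 + 21)) = √(1611 + 85) = √1696 = 4*√106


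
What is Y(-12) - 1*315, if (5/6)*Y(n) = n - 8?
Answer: -339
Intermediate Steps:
Y(n) = -48/5 + 6*n/5 (Y(n) = 6*(n - 8)/5 = 6*(-8 + n)/5 = -48/5 + 6*n/5)
Y(-12) - 1*315 = (-48/5 + (6/5)*(-12)) - 1*315 = (-48/5 - 72/5) - 315 = -24 - 315 = -339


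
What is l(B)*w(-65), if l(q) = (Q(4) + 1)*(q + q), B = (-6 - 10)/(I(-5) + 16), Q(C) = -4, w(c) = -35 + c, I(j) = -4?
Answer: -800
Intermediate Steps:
B = -4/3 (B = (-6 - 10)/(-4 + 16) = -16/12 = -16*1/12 = -4/3 ≈ -1.3333)
l(q) = -6*q (l(q) = (-4 + 1)*(q + q) = -6*q)
l(B)*w(-65) = (-6*(-4/3))*(-35 - 65) = 8*(-100) = -800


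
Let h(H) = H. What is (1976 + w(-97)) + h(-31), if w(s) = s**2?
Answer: 11354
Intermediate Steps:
(1976 + w(-97)) + h(-31) = (1976 + (-97)**2) - 31 = (1976 + 9409) - 31 = 11385 - 31 = 11354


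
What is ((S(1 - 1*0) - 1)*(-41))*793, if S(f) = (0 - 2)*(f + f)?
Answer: 162565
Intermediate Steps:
S(f) = -4*f
((S(1 - 1*0) - 1)*(-41))*793 = ((-4*(1 - 1*0) - 1)*(-41))*793 = ((-4*(1 + 0) - 1)*(-41))*793 = ((-4*1 - 1)*(-41))*793 = ((-4 - 1)*(-41))*793 = -5*(-41)*793 = 205*793 = 162565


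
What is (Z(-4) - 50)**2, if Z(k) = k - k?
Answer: 2500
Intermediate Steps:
Z(k) = 0
(Z(-4) - 50)**2 = (0 - 50)**2 = (-50)**2 = 2500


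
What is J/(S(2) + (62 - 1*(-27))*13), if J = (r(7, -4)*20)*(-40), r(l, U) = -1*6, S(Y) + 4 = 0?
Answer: 4800/1153 ≈ 4.1631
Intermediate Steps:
S(Y) = -4 (S(Y) = -4 + 0 = -4)
r(l, U) = -6
J = 4800 (J = -6*20*(-40) = -120*(-40) = 4800)
J/(S(2) + (62 - 1*(-27))*13) = 4800/(-4 + (62 - 1*(-27))*13) = 4800/(-4 + (62 + 27)*13) = 4800/(-4 + 89*13) = 4800/(-4 + 1157) = 4800/1153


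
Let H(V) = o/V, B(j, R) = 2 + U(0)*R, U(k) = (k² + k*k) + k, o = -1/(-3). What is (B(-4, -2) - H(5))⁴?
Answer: 707281/50625 ≈ 13.971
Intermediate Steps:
o = ⅓ (o = -1*(-⅓) = ⅓ ≈ 0.33333)
U(k) = k + 2*k² (U(k) = (k² + k²) + k = 2*k² + k = k + 2*k²)
B(j, R) = 2 (B(j, R) = 2 + (0*(1 + 2*0))*R = 2 + (0*(1 + 0))*R = 2 + (0*1)*R = 2 + 0*R = 2 + 0 = 2)
H(V) = 1/(3*V)
(B(-4, -2) - H(5))⁴ = (2 - 1/(3*5))⁴ = (2 - 1*1/15)⁴ = (2 - 1/15)⁴ = (29/15)⁴ = 707281/50625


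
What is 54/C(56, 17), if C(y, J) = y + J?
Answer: 54/73 ≈ 0.73973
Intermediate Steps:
C(y, J) = J + y
54/C(56, 17) = 54/(17 + 56) = 54/73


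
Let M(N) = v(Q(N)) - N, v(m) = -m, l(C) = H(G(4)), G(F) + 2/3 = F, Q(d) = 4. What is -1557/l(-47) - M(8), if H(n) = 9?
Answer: -161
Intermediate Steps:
G(F) = -2/3 + F
l(C) = 9
M(N) = -4 - N (M(N) = -1*4 - N = -4 - N)
-1557/l(-47) - M(8) = -1557/9 - (-4 - 1*8) = -1557*1/9 - (-4 - 8) = -173 - 1*(-12) = -173 + 12 = -161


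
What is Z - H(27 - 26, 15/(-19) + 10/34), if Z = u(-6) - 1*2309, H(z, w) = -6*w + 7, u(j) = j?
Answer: -750966/323 ≈ -2325.0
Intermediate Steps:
H(z, w) = 7 - 6*w
Z = -2315 (Z = -6 - 1*2309 = -6 - 2309 = -2315)
Z - H(27 - 26, 15/(-19) + 10/34) = -2315 - (7 - 6*(15/(-19) + 10/34)) = -2315 - (7 - 6*(15*(-1/19) + 10*(1/34))) = -2315 - (7 - 6*(-15/19 + 5/17)) = -2315 - (7 - 6*(-160/323)) = -2315 - (7 + 960/323) = -2315 - 1*3221/323 = -2315 - 3221/323 = -750966/323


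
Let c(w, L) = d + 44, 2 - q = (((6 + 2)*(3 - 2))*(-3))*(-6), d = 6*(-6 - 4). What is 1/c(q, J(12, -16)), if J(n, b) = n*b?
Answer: -1/16 ≈ -0.062500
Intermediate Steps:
J(n, b) = b*n
d = -60 (d = 6*(-10) = -60)
q = -142 (q = 2 - ((6 + 2)*(3 - 2))*(-3)*(-6) = 2 - (8*1)*(-3)*(-6) = 2 - 8*(-3)*(-6) = 2 - (-24)*(-6) = 2 - 1*144 = 2 - 144 = -142)
c(w, L) = -16 (c(w, L) = -60 + 44 = -16)
1/c(q, J(12, -16)) = 1/(-16) = -1/16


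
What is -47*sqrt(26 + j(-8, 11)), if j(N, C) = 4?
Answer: -47*sqrt(30) ≈ -257.43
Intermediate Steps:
-47*sqrt(26 + j(-8, 11)) = -47*sqrt(26 + 4) = -47*sqrt(30)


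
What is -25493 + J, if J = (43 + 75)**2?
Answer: -11569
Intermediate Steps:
J = 13924 (J = 118**2 = 13924)
-25493 + J = -25493 + 13924 = -11569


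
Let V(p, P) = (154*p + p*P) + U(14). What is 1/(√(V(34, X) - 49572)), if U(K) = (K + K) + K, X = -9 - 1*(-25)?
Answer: -I*√70/1750 ≈ -0.0047809*I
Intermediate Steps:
X = 16 (X = -9 + 25 = 16)
U(K) = 3*K (U(K) = 2*K + K = 3*K)
V(p, P) = 42 + 154*p + P*p (V(p, P) = (154*p + p*P) + 3*14 = (154*p + P*p) + 42 = 42 + 154*p + P*p)
1/(√(V(34, X) - 49572)) = 1/(√((42 + 154*34 + 16*34) - 49572)) = 1/(√((42 + 5236 + 544) - 49572)) = 1/(√(5822 - 49572)) = 1/(√(-43750)) = 1/(25*I*√70) = -I*√70/1750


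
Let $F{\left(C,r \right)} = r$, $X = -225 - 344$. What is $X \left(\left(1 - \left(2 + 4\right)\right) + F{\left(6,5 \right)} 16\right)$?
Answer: $-42675$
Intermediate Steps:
$X = -569$
$X \left(\left(1 - \left(2 + 4\right)\right) + F{\left(6,5 \right)} 16\right) = - 569 \left(\left(1 - \left(2 + 4\right)\right) + 5 \cdot 16\right) = - 569 \left(\left(1 - 6\right) + 80\right) = - 569 \left(-5 + 80\right) = \left(-569\right) 75 = -42675$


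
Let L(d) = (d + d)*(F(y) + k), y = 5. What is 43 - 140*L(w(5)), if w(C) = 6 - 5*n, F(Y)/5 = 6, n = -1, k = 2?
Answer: -98517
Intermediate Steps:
F(Y) = 30 (F(Y) = 5*6 = 30)
w(C) = 11 (w(C) = 6 - 5*(-1) = 6 + 5 = 11)
L(d) = 64*d (L(d) = (d + d)*(30 + 2) = (2*d)*32 = 64*d)
43 - 140*L(w(5)) = 43 - 8960*11 = 43 - 140*704 = 43 - 98560 = -98517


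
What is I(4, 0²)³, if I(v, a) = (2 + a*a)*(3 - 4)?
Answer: -8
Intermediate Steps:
I(v, a) = -2 - a² (I(v, a) = (2 + a²)*(-1) = -2 - a²)
I(4, 0²)³ = (-2 - (0²)²)³ = (-2 - 1*0²)³ = (-2 - 1*0)³ = (-2 + 0)³ = (-2)³ = -8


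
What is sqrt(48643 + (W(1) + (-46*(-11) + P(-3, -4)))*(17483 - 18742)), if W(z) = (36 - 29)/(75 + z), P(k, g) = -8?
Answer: I*sqrt(835288963)/38 ≈ 760.56*I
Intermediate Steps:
W(z) = 7/(75 + z)
sqrt(48643 + (W(1) + (-46*(-11) + P(-3, -4)))*(17483 - 18742)) = sqrt(48643 + (7/(75 + 1) + (-46*(-11) - 8))*(17483 - 18742)) = sqrt(48643 + (7/76 + (506 - 8))*(-1259)) = sqrt(48643 + (7*(1/76) + 498)*(-1259)) = sqrt(48643 + (7/76 + 498)*(-1259)) = sqrt(48643 + (37855/76)*(-1259)) = sqrt(48643 - 47659445/76) = sqrt(-43962577/76) = I*sqrt(835288963)/38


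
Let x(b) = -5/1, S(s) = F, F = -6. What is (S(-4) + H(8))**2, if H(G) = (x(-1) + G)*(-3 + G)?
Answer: 81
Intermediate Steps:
S(s) = -6
x(b) = -5 (x(b) = -5*1 = -5)
H(G) = (-5 + G)*(-3 + G)
(S(-4) + H(8))**2 = (-6 + (15 + 8**2 - 8*8))**2 = (-6 + (15 + 64 - 64))**2 = (-6 + 15)**2 = 9**2 = 81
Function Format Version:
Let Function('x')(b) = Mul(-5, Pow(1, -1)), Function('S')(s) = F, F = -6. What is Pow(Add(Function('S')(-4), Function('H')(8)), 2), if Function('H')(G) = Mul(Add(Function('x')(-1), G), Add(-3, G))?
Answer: 81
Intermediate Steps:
Function('S')(s) = -6
Function('x')(b) = -5 (Function('x')(b) = Mul(-5, 1) = -5)
Function('H')(G) = Mul(Add(-5, G), Add(-3, G))
Pow(Add(Function('S')(-4), Function('H')(8)), 2) = Pow(Add(-6, Add(15, Pow(8, 2), Mul(-8, 8))), 2) = Pow(Add(-6, Add(15, 64, -64)), 2) = Pow(Add(-6, 15), 2) = Pow(9, 2) = 81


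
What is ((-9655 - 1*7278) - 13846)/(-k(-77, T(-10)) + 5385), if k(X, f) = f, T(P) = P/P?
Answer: -30779/5384 ≈ -5.7168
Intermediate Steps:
T(P) = 1
((-9655 - 1*7278) - 13846)/(-k(-77, T(-10)) + 5385) = ((-9655 - 1*7278) - 13846)/(-1*1 + 5385) = ((-9655 - 7278) - 13846)/(-1 + 5385) = (-16933 - 13846)/5384 = -30779*1/5384 = -30779/5384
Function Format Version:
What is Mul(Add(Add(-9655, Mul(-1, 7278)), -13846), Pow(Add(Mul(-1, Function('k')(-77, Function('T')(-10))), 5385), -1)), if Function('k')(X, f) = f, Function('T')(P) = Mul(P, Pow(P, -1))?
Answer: Rational(-30779, 5384) ≈ -5.7168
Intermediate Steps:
Function('T')(P) = 1
Mul(Add(Add(-9655, Mul(-1, 7278)), -13846), Pow(Add(Mul(-1, Function('k')(-77, Function('T')(-10))), 5385), -1)) = Mul(Add(Add(-9655, Mul(-1, 7278)), -13846), Pow(Add(Mul(-1, 1), 5385), -1)) = Mul(Add(Add(-9655, -7278), -13846), Pow(Add(-1, 5385), -1)) = Mul(Add(-16933, -13846), Pow(5384, -1)) = Mul(-30779, Rational(1, 5384)) = Rational(-30779, 5384)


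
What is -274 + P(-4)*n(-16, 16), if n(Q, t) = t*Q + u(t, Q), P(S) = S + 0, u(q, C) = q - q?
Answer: 750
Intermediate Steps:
u(q, C) = 0
P(S) = S
n(Q, t) = Q*t (n(Q, t) = t*Q + 0 = Q*t + 0 = Q*t)
-274 + P(-4)*n(-16, 16) = -274 - (-64)*16 = -274 - 4*(-256) = -274 + 1024 = 750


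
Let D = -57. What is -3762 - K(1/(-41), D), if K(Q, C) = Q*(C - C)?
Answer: -3762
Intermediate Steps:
K(Q, C) = 0 (K(Q, C) = Q*0 = 0)
-3762 - K(1/(-41), D) = -3762 - 1*0 = -3762 + 0 = -3762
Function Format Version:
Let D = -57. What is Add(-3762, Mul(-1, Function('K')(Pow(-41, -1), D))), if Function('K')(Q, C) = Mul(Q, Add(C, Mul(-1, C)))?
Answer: -3762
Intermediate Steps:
Function('K')(Q, C) = 0 (Function('K')(Q, C) = Mul(Q, 0) = 0)
Add(-3762, Mul(-1, Function('K')(Pow(-41, -1), D))) = Add(-3762, Mul(-1, 0)) = Add(-3762, 0) = -3762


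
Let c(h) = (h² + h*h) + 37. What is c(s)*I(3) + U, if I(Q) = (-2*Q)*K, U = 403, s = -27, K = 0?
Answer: 403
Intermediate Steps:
I(Q) = 0 (I(Q) = -2*Q*0 = 0)
c(h) = 37 + 2*h² (c(h) = (h² + h²) + 37 = 2*h² + 37 = 37 + 2*h²)
c(s)*I(3) + U = (37 + 2*(-27)²)*0 + 403 = (37 + 2*729)*0 + 403 = (37 + 1458)*0 + 403 = 1495*0 + 403 = 0 + 403 = 403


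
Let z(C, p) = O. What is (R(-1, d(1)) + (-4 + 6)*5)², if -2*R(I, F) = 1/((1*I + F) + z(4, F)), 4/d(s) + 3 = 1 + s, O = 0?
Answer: 10201/100 ≈ 102.01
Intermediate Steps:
z(C, p) = 0
d(s) = 4/(-2 + s) (d(s) = 4/(-3 + (1 + s)) = 4/(-2 + s))
R(I, F) = -1/(2*(F + I)) (R(I, F) = -1/(2*((1*I + F) + 0)) = -1/(2*((I + F) + 0)) = -1/(2*((F + I) + 0)) = -1/(2*(F + I)))
(R(-1, d(1)) + (-4 + 6)*5)² = (-1/(2*(4/(-2 + 1)) + 2*(-1)) + (-4 + 6)*5)² = (-1/(2*(4/(-1)) - 2) + 2*5)² = (-1/(2*(4*(-1)) - 2) + 10)² = (-1/(2*(-4) - 2) + 10)² = (-1/(-8 - 2) + 10)² = (-1/(-10) + 10)² = (-1*(-⅒) + 10)² = (⅒ + 10)² = (101/10)² = 10201/100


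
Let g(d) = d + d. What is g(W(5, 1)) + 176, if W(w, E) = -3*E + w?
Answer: 180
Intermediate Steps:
W(w, E) = w - 3*E
g(d) = 2*d
g(W(5, 1)) + 176 = 2*(5 - 3*1) + 176 = 2*(5 - 3) + 176 = 2*2 + 176 = 4 + 176 = 180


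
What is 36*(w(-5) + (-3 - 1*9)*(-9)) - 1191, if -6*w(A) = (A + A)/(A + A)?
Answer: 2691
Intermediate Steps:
w(A) = -⅙ (w(A) = -(A + A)/(6*(A + A)) = -2*A/(6*(2*A)) = -2*A*1/(2*A)/6 = -⅙*1 = -⅙)
36*(w(-5) + (-3 - 1*9)*(-9)) - 1191 = 36*(-⅙ + (-3 - 1*9)*(-9)) - 1191 = 36*(-⅙ + (-3 - 9)*(-9)) - 1191 = 36*(-⅙ - 12*(-9)) - 1191 = 36*(-⅙ + 108) - 1191 = 36*(647/6) - 1191 = 3882 - 1191 = 2691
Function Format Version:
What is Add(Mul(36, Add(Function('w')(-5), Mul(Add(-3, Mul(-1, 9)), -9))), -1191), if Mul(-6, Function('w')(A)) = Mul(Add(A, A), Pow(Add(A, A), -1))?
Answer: 2691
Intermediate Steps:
Function('w')(A) = Rational(-1, 6) (Function('w')(A) = Mul(Rational(-1, 6), Mul(Add(A, A), Pow(Add(A, A), -1))) = Mul(Rational(-1, 6), Mul(Mul(2, A), Pow(Mul(2, A), -1))) = Mul(Rational(-1, 6), Mul(Mul(2, A), Mul(Rational(1, 2), Pow(A, -1)))) = Mul(Rational(-1, 6), 1) = Rational(-1, 6))
Add(Mul(36, Add(Function('w')(-5), Mul(Add(-3, Mul(-1, 9)), -9))), -1191) = Add(Mul(36, Add(Rational(-1, 6), Mul(Add(-3, Mul(-1, 9)), -9))), -1191) = Add(Mul(36, Add(Rational(-1, 6), Mul(Add(-3, -9), -9))), -1191) = Add(Mul(36, Add(Rational(-1, 6), Mul(-12, -9))), -1191) = Add(Mul(36, Add(Rational(-1, 6), 108)), -1191) = Add(Mul(36, Rational(647, 6)), -1191) = Add(3882, -1191) = 2691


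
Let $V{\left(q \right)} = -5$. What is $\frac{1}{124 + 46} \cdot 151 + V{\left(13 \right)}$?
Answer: $- \frac{699}{170} \approx -4.1118$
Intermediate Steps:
$\frac{1}{124 + 46} \cdot 151 + V{\left(13 \right)} = \frac{1}{124 + 46} \cdot 151 - 5 = \frac{1}{170} \cdot 151 - 5 = \frac{151}{170} - 5 = - \frac{699}{170}$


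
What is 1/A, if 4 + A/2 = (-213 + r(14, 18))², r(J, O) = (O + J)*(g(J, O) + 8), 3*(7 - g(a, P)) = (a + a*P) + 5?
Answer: 9/123905210 ≈ 7.2636e-8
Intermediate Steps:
g(a, P) = 16/3 - a/3 - P*a/3 (g(a, P) = 7 - ((a + a*P) + 5)/3 = 7 - ((a + P*a) + 5)/3 = 7 - (5 + a + P*a)/3 = 7 + (-5/3 - a/3 - P*a/3) = 16/3 - a/3 - P*a/3)
r(J, O) = (J + O)*(40/3 - J/3 - J*O/3) (r(J, O) = (O + J)*((16/3 - J/3 - O*J/3) + 8) = (J + O)*((16/3 - J/3 - J*O/3) + 8) = (J + O)*(40/3 - J/3 - J*O/3))
A = 123905210/9 (A = -8 + 2*(-213 + (8*14 + 8*18 - ⅓*14*(-16 + 14 + 14*18) - ⅓*18*(-16 + 14 + 14*18)))² = -8 + 2*(-213 + (112 + 144 - ⅓*14*(-16 + 14 + 252) - ⅓*18*(-16 + 14 + 252)))² = -8 + 2*(-213 + (112 + 144 - ⅓*14*250 - ⅓*18*250))² = -8 + 2*(-213 + (112 + 144 - 3500/3 - 1500))² = -8 + 2*(-213 - 7232/3)² = -8 + 2*(-7871/3)² = -8 + 2*(61952641/9) = -8 + 123905282/9 = 123905210/9 ≈ 1.3767e+7)
1/A = 1/(123905210/9) = 9/123905210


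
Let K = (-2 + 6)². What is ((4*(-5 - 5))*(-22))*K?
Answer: 14080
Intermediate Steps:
K = 16 (K = 4² = 16)
((4*(-5 - 5))*(-22))*K = ((4*(-5 - 5))*(-22))*16 = ((4*(-10))*(-22))*16 = -40*(-22)*16 = 880*16 = 14080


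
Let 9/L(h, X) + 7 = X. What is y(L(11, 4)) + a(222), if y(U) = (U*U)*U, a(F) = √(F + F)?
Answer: -27 + 2*√111 ≈ -5.9287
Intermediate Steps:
a(F) = √2*√F (a(F) = √(2*F) = √2*√F)
L(h, X) = 9/(-7 + X)
y(U) = U³ (y(U) = U²*U = U³)
y(L(11, 4)) + a(222) = (9/(-7 + 4))³ + √2*√222 = (9/(-3))³ + 2*√111 = (9*(-⅓))³ + 2*√111 = (-3)³ + 2*√111 = -27 + 2*√111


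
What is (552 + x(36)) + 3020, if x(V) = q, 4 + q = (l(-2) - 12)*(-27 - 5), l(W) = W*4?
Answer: 4208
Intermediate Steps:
l(W) = 4*W
q = 636 (q = -4 + (4*(-2) - 12)*(-27 - 5) = -4 + (-8 - 12)*(-32) = -4 - 20*(-32) = -4 + 640 = 636)
x(V) = 636
(552 + x(36)) + 3020 = (552 + 636) + 3020 = 1188 + 3020 = 4208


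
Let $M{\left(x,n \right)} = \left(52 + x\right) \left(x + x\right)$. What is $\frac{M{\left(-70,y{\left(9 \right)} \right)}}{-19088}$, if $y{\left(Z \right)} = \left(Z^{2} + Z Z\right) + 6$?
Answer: $- \frac{315}{2386} \approx -0.13202$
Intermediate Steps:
$y{\left(Z \right)} = 6 + 2 Z^{2}$ ($y{\left(Z \right)} = \left(Z^{2} + Z^{2}\right) + 6 = 2 Z^{2} + 6 = 6 + 2 Z^{2}$)
$M{\left(x,n \right)} = 2 x \left(52 + x\right)$ ($M{\left(x,n \right)} = \left(52 + x\right) 2 x = 2 x \left(52 + x\right)$)
$\frac{M{\left(-70,y{\left(9 \right)} \right)}}{-19088} = \frac{2 \left(-70\right) \left(52 - 70\right)}{-19088} = 2 \left(-70\right) \left(-18\right) \left(- \frac{1}{19088}\right) = 2520 \left(- \frac{1}{19088}\right) = - \frac{315}{2386}$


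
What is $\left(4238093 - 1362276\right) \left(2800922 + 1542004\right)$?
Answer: $12489460420542$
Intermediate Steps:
$\left(4238093 - 1362276\right) \left(2800922 + 1542004\right) = \left(4238093 - 1362276\right) 4342926 = 2875817 \cdot 4342926 = 12489460420542$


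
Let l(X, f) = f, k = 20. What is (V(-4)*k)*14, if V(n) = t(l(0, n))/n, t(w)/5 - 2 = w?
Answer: 700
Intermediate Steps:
t(w) = 10 + 5*w
V(n) = (10 + 5*n)/n
(V(-4)*k)*14 = ((5 + 10/(-4))*20)*14 = ((5 + 10*(-¼))*20)*14 = ((5 - 5/2)*20)*14 = ((5/2)*20)*14 = 50*14 = 700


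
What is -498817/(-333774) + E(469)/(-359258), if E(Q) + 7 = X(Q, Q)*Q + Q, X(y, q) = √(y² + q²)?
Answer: 89524897099/59955489846 - 219961*√2/359258 ≈ 0.62732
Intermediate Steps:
X(y, q) = √(q² + y²)
E(Q) = -7 + Q + Q*√2*√(Q²) (E(Q) = -7 + (√(Q² + Q²)*Q + Q) = -7 + (√(2*Q²)*Q + Q) = -7 + ((√2*√(Q²))*Q + Q) = -7 + (Q*√2*√(Q²) + Q) = -7 + (Q + Q*√2*√(Q²)) = -7 + Q + Q*√2*√(Q²))
-498817/(-333774) + E(469)/(-359258) = -498817/(-333774) + (-7 + 469 + 469*√2*√(469²))/(-359258) = -498817*(-1/333774) + (-7 + 469 + 469*√2*√219961)*(-1/359258) = 498817/333774 + (-7 + 469 + 469*√2*469)*(-1/359258) = 498817/333774 + (-7 + 469 + 219961*√2)*(-1/359258) = 498817/333774 + (462 + 219961*√2)*(-1/359258) = 498817/333774 + (-231/179629 - 219961*√2/359258) = 89524897099/59955489846 - 219961*√2/359258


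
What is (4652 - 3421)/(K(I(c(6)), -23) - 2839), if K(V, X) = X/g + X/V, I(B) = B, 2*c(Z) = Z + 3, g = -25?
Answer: -276975/639718 ≈ -0.43296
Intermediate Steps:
c(Z) = 3/2 + Z/2 (c(Z) = (Z + 3)/2 = (3 + Z)/2 = 3/2 + Z/2)
K(V, X) = -X/25 + X/V (K(V, X) = X/(-25) + X/V = X*(-1/25) + X/V = -X/25 + X/V)
(4652 - 3421)/(K(I(c(6)), -23) - 2839) = (4652 - 3421)/((-1/25*(-23) - 23/(3/2 + (½)*6)) - 2839) = 1231/((23/25 - 23/(3/2 + 3)) - 2839) = 1231/((23/25 - 23/9/2) - 2839) = 1231/((23/25 - 23*2/9) - 2839) = 1231/((23/25 - 46/9) - 2839) = 1231/(-943/225 - 2839) = 1231/(-639718/225) = 1231*(-225/639718) = -276975/639718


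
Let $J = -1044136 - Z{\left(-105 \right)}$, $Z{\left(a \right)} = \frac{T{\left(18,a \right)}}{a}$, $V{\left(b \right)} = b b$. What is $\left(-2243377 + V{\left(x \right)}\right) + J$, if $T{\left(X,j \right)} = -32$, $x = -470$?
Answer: $- \frac{321994397}{105} \approx -3.0666 \cdot 10^{6}$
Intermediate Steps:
$V{\left(b \right)} = b^{2}$
$Z{\left(a \right)} = - \frac{32}{a}$
$J = - \frac{109634312}{105}$ ($J = -1044136 - - \frac{32}{-105} = -1044136 - \left(-32\right) \left(- \frac{1}{105}\right) = -1044136 - \frac{32}{105} = - \frac{109634312}{105} \approx -1.0441 \cdot 10^{6}$)
$\left(-2243377 + V{\left(x \right)}\right) + J = \left(-2243377 + \left(-470\right)^{2}\right) - \frac{109634312}{105} = \left(-2243377 + 220900\right) - \frac{109634312}{105} = -2022477 - \frac{109634312}{105} = - \frac{321994397}{105}$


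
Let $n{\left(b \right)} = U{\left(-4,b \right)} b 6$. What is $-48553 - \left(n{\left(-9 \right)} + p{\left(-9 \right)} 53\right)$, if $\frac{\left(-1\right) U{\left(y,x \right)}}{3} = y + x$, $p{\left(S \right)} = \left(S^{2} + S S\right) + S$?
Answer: $-54556$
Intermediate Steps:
$p{\left(S \right)} = S + 2 S^{2}$ ($p{\left(S \right)} = \left(S^{2} + S^{2}\right) + S = 2 S^{2} + S = S + 2 S^{2}$)
$U{\left(y,x \right)} = - 3 x - 3 y$ ($U{\left(y,x \right)} = - 3 \left(y + x\right) = - 3 \left(x + y\right) = - 3 x - 3 y$)
$n{\left(b \right)} = 6 b \left(12 - 3 b\right)$ ($n{\left(b \right)} = \left(- 3 b - -12\right) b 6 = \left(- 3 b + 12\right) b 6 = \left(12 - 3 b\right) b 6 = b \left(12 - 3 b\right) 6 = 6 b \left(12 - 3 b\right)$)
$-48553 - \left(n{\left(-9 \right)} + p{\left(-9 \right)} 53\right) = -48553 - \left(18 \left(-9\right) \left(4 - -9\right) + - 9 \left(1 + 2 \left(-9\right)\right) 53\right) = -48553 - \left(18 \left(-9\right) \left(4 + 9\right) + - 9 \left(1 - 18\right) 53\right) = -48553 - \left(18 \left(-9\right) 13 + \left(-9\right) \left(-17\right) 53\right) = -48553 - \left(-2106 + 153 \cdot 53\right) = -48553 - \left(-2106 + 8109\right) = -48553 - 6003 = -54556$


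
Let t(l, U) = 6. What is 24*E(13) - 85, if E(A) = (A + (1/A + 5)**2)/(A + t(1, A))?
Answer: -115663/3211 ≈ -36.021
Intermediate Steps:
E(A) = (A + (5 + 1/A)**2)/(6 + A) (E(A) = (A + (1/A + 5)**2)/(A + 6) = (A + (1/A + 5)**2)/(6 + A) = (A + (5 + 1/A)**2)/(6 + A))
24*E(13) - 85 = 24*((13**3 + (1 + 5*13)**2)/(13**2*(6 + 13))) - 85 = 24*((1/169)*(2197 + (1 + 65)**2)/19) - 85 = 24*((1/169)*(1/19)*(2197 + 66**2)) - 85 = 24*((1/169)*(1/19)*(2197 + 4356)) - 85 = 24*((1/169)*(1/19)*6553) - 85 = 24*(6553/3211) - 85 = 157272/3211 - 85 = -115663/3211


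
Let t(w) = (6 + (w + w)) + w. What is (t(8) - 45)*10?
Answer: -150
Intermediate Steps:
t(w) = 6 + 3*w (t(w) = (6 + 2*w) + w = 6 + 3*w)
(t(8) - 45)*10 = ((6 + 3*8) - 45)*10 = ((6 + 24) - 45)*10 = (30 - 45)*10 = -15*10 = -150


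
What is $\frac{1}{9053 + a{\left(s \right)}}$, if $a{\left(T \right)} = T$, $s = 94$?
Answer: $\frac{1}{9147} \approx 0.00010933$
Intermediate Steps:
$\frac{1}{9053 + a{\left(s \right)}} = \frac{1}{9053 + 94} = \frac{1}{9147}$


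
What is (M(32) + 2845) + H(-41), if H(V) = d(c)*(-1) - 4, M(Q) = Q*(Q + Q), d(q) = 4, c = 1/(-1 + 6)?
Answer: 4885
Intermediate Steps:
c = ⅕ (c = 1/5 = ⅕ ≈ 0.20000)
M(Q) = 2*Q² (M(Q) = Q*(2*Q) = 2*Q²)
H(V) = -8 (H(V) = 4*(-1) - 4 = -4 - 4 = -8)
(M(32) + 2845) + H(-41) = (2*32² + 2845) - 8 = (2*1024 + 2845) - 8 = (2048 + 2845) - 8 = 4893 - 8 = 4885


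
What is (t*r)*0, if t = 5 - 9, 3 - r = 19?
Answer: 0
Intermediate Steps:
r = -16 (r = 3 - 1*19 = 3 - 19 = -16)
t = -4
(t*r)*0 = -4*(-16)*0 = 64*0 = 0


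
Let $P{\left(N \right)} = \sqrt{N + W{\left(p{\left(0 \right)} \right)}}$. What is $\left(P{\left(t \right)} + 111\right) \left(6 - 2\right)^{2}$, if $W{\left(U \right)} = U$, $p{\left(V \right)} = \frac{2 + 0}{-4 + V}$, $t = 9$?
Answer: $1776 + 8 \sqrt{34} \approx 1822.6$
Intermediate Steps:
$p{\left(V \right)} = \frac{2}{-4 + V}$
$P{\left(N \right)} = \sqrt{- \frac{1}{2} + N}$ ($P{\left(N \right)} = \sqrt{N + \frac{2}{-4 + 0}} = \sqrt{N + \frac{2}{-4}} = \sqrt{N + 2 \left(- \frac{1}{4}\right)} = \sqrt{N - \frac{1}{2}} = \sqrt{- \frac{1}{2} + N}$)
$\left(P{\left(t \right)} + 111\right) \left(6 - 2\right)^{2} = \left(\frac{\sqrt{-2 + 4 \cdot 9}}{2} + 111\right) \left(6 - 2\right)^{2} = \left(\frac{\sqrt{-2 + 36}}{2} + 111\right) 4^{2} = \left(\frac{\sqrt{34}}{2} + 111\right) 16 = \left(111 + \frac{\sqrt{34}}{2}\right) 16 = 1776 + 8 \sqrt{34}$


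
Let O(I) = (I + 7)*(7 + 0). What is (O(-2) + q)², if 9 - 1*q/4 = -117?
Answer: 290521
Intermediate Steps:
O(I) = 49 + 7*I (O(I) = (7 + I)*7 = 49 + 7*I)
q = 504 (q = 36 - 4*(-117) = 36 + 468 = 504)
(O(-2) + q)² = ((49 + 7*(-2)) + 504)² = ((49 - 14) + 504)² = (35 + 504)² = 539² = 290521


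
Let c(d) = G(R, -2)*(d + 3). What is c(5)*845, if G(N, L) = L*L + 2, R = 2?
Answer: 40560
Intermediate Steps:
G(N, L) = 2 + L² (G(N, L) = L² + 2 = 2 + L²)
c(d) = 18 + 6*d (c(d) = (2 + (-2)²)*(d + 3) = (2 + 4)*(3 + d) = 6*(3 + d) = 18 + 6*d)
c(5)*845 = (18 + 6*5)*845 = (18 + 30)*845 = 48*845 = 40560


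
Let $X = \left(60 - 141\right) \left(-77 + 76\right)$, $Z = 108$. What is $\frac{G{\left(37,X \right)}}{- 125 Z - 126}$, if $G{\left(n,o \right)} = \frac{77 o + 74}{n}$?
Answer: $- \frac{6311}{504162} \approx -0.012518$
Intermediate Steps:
$X = 81$ ($X = \left(-81\right) \left(-1\right) = 81$)
$G{\left(n,o \right)} = \frac{74 + 77 o}{n}$
$\frac{G{\left(37,X \right)}}{- 125 Z - 126} = \frac{\frac{1}{37} \left(74 + 77 \cdot 81\right)}{\left(-125\right) 108 - 126} = \frac{\frac{1}{37} \left(74 + 6237\right)}{-13500 - 126} = \frac{\frac{1}{37} \cdot 6311}{-13626} = \frac{6311}{37} \left(- \frac{1}{13626}\right) = - \frac{6311}{504162}$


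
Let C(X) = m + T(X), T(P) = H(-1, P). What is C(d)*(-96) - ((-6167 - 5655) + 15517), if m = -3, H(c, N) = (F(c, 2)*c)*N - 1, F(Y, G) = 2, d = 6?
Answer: -2159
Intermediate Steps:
H(c, N) = -1 + 2*N*c (H(c, N) = (2*c)*N - 1 = 2*N*c - 1 = -1 + 2*N*c)
T(P) = -1 - 2*P (T(P) = -1 + 2*P*(-1) = -1 - 2*P)
C(X) = -4 - 2*X (C(X) = -3 + (-1 - 2*X) = -4 - 2*X)
C(d)*(-96) - ((-6167 - 5655) + 15517) = (-4 - 2*6)*(-96) - ((-6167 - 5655) + 15517) = (-4 - 12)*(-96) - (-11822 + 15517) = -16*(-96) - 1*3695 = 1536 - 3695 = -2159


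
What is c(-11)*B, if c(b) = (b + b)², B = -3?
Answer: -1452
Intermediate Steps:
c(b) = 4*b² (c(b) = (2*b)² = 4*b²)
c(-11)*B = (4*(-11)²)*(-3) = (4*121)*(-3) = 484*(-3) = -1452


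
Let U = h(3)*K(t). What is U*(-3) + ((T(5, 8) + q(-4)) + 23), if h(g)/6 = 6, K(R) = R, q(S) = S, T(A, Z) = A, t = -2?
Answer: 240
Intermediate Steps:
h(g) = 36 (h(g) = 6*6 = 36)
U = -72 (U = 36*(-2) = -72)
U*(-3) + ((T(5, 8) + q(-4)) + 23) = -72*(-3) + ((5 - 4) + 23) = 216 + (1 + 23) = 216 + 24 = 240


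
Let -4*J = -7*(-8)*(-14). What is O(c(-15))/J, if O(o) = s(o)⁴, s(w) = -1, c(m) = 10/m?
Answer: 1/196 ≈ 0.0051020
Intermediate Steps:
O(o) = 1 (O(o) = (-1)⁴ = 1)
J = 196 (J = -(-7*(-8))*(-14)/4 = -14*(-14) = -¼*(-784) = 196)
O(c(-15))/J = 1/196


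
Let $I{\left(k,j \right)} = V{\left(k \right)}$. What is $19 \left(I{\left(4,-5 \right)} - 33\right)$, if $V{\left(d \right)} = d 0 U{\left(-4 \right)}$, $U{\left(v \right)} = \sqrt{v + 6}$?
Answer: $-627$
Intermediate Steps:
$U{\left(v \right)} = \sqrt{6 + v}$
$V{\left(d \right)} = 0$ ($V{\left(d \right)} = d 0 \sqrt{6 - 4} = 0 \sqrt{2} = 0$)
$I{\left(k,j \right)} = 0$
$19 \left(I{\left(4,-5 \right)} - 33\right) = 19 \left(0 - 33\right) = 19 \left(-33\right) = -627$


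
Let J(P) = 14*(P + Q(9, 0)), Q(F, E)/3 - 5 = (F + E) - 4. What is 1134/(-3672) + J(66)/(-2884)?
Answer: -5427/7004 ≈ -0.77484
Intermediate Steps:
Q(F, E) = 3 + 3*E + 3*F (Q(F, E) = 15 + 3*((F + E) - 4) = 15 + 3*((E + F) - 4) = 15 + 3*(-4 + E + F) = 15 + (-12 + 3*E + 3*F) = 3 + 3*E + 3*F)
J(P) = 420 + 14*P (J(P) = 14*(P + (3 + 3*0 + 3*9)) = 14*(P + (3 + 0 + 27)) = 14*(P + 30) = 14*(30 + P) = 420 + 14*P)
1134/(-3672) + J(66)/(-2884) = 1134/(-3672) + (420 + 14*66)/(-2884) = 1134*(-1/3672) + (420 + 924)*(-1/2884) = -21/68 + 1344*(-1/2884) = -21/68 - 48/103 = -5427/7004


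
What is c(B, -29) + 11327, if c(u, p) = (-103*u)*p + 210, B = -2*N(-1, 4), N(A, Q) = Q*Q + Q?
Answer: -107943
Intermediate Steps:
N(A, Q) = Q + Q**2 (N(A, Q) = Q**2 + Q = Q + Q**2)
B = -40 (B = -8*(1 + 4) = -8*5 = -2*20 = -40)
c(u, p) = 210 - 103*p*u (c(u, p) = -103*p*u + 210 = 210 - 103*p*u)
c(B, -29) + 11327 = (210 - 103*(-29)*(-40)) + 11327 = (210 - 119480) + 11327 = -119270 + 11327 = -107943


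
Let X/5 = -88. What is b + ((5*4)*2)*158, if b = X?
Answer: 5880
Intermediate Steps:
X = -440 (X = 5*(-88) = -440)
b = -440
b + ((5*4)*2)*158 = -440 + ((5*4)*2)*158 = -440 + (20*2)*158 = -440 + 40*158 = -440 + 6320 = 5880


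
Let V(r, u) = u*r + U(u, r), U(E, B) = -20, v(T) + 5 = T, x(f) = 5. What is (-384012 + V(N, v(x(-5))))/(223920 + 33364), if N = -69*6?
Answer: -96008/64321 ≈ -1.4926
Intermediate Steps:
v(T) = -5 + T
N = -414
V(r, u) = -20 + r*u (V(r, u) = u*r - 20 = r*u - 20 = -20 + r*u)
(-384012 + V(N, v(x(-5))))/(223920 + 33364) = (-384012 + (-20 - 414*(-5 + 5)))/(223920 + 33364) = (-384012 + (-20 - 414*0))/257284 = (-384012 + (-20 + 0))*(1/257284) = (-384012 - 20)*(1/257284) = -384032*1/257284 = -96008/64321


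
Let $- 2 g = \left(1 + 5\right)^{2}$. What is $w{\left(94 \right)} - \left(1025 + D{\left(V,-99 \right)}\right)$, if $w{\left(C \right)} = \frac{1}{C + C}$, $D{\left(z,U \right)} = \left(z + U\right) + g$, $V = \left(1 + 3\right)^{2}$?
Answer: $- \frac{173711}{188} \approx -923.99$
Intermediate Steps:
$g = -18$ ($g = - \frac{\left(1 + 5\right)^{2}}{2} = - \frac{6^{2}}{2} = \left(- \frac{1}{2}\right) 36 = -18$)
$V = 16$ ($V = 4^{2} = 16$)
$D{\left(z,U \right)} = -18 + U + z$ ($D{\left(z,U \right)} = \left(z + U\right) - 18 = \left(U + z\right) - 18 = -18 + U + z$)
$w{\left(C \right)} = \frac{1}{2 C}$
$w{\left(94 \right)} - \left(1025 + D{\left(V,-99 \right)}\right) = \frac{1}{2 \cdot 94} - 924 = \frac{1}{2} \cdot \frac{1}{94} - 924 = \frac{1}{188} + \left(-1025 + 101\right) = \frac{1}{188} - 924 = - \frac{173711}{188}$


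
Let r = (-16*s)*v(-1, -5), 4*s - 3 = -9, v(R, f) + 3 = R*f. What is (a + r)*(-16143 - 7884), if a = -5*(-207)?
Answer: -26021241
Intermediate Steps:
v(R, f) = -3 + R*f
a = 1035
s = -3/2 (s = ¾ + (¼)*(-9) = ¾ - 9/4 = -3/2 ≈ -1.5000)
r = 48 (r = (-16*(-3/2))*(-3 - 1*(-5)) = 24*(-3 + 5) = 24*2 = 48)
(a + r)*(-16143 - 7884) = (1035 + 48)*(-16143 - 7884) = 1083*(-24027) = -26021241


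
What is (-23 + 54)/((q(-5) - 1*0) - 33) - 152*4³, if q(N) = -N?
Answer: -272415/28 ≈ -9729.1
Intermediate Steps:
(-23 + 54)/((q(-5) - 1*0) - 33) - 152*4³ = (-23 + 54)/((-1*(-5) - 1*0) - 33) - 152*4³ = 31/((5 + 0) - 33) - 152*64 = 31/(5 - 33) - 9728 = 31/(-28) - 9728 = 31*(-1/28) - 9728 = -31/28 - 9728 = -272415/28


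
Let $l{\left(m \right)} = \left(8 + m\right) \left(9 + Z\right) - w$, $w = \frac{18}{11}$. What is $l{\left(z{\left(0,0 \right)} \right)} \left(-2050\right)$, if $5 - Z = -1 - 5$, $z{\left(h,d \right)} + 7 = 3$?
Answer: $- \frac{1767100}{11} \approx -1.6065 \cdot 10^{5}$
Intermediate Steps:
$z{\left(h,d \right)} = -4$ ($z{\left(h,d \right)} = -7 + 3 = -4$)
$w = \frac{18}{11}$ ($w = 18 \cdot \frac{1}{11} = \frac{18}{11} \approx 1.6364$)
$Z = 11$ ($Z = 5 - \left(-1 - 5\right) = 5 - -6 = 5 + 6 = 11$)
$l{\left(m \right)} = \frac{1742}{11} + 20 m$ ($l{\left(m \right)} = \left(8 + m\right) \left(9 + 11\right) - \frac{18}{11} = \left(8 + m\right) 20 - \frac{18}{11} = \left(160 + 20 m\right) - \frac{18}{11} = \frac{1742}{11} + 20 m$)
$l{\left(z{\left(0,0 \right)} \right)} \left(-2050\right) = \left(\frac{1742}{11} + 20 \left(-4\right)\right) \left(-2050\right) = \left(\frac{1742}{11} - 80\right) \left(-2050\right) = \frac{862}{11} \left(-2050\right) = - \frac{1767100}{11}$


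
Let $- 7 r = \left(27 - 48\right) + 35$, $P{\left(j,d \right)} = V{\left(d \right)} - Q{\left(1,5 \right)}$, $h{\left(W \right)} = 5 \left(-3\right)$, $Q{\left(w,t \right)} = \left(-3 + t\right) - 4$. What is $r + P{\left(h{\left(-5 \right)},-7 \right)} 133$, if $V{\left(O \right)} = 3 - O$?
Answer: $1594$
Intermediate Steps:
$Q{\left(w,t \right)} = -7 + t$
$h{\left(W \right)} = -15$
$P{\left(j,d \right)} = 5 - d$ ($P{\left(j,d \right)} = \left(3 - d\right) - \left(-7 + 5\right) = \left(3 - d\right) - -2 = \left(3 - d\right) + 2 = 5 - d$)
$r = -2$ ($r = - \frac{\left(27 - 48\right) + 35}{7} = - \frac{-21 + 35}{7} = \left(- \frac{1}{7}\right) 14 = -2$)
$r + P{\left(h{\left(-5 \right)},-7 \right)} 133 = -2 + \left(5 - -7\right) 133 = -2 + \left(5 + 7\right) 133 = -2 + 12 \cdot 133 = -2 + 1596 = 1594$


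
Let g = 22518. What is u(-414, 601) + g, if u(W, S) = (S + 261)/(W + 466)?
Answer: 585899/26 ≈ 22535.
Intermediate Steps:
u(W, S) = (261 + S)/(466 + W)
u(-414, 601) + g = (261 + 601)/(466 - 414) + 22518 = 862/52 + 22518 = (1/52)*862 + 22518 = 431/26 + 22518 = 585899/26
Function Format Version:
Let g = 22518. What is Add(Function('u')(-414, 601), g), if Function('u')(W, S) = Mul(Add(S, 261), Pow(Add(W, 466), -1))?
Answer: Rational(585899, 26) ≈ 22535.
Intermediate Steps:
Function('u')(W, S) = Mul(Pow(Add(466, W), -1), Add(261, S)) (Function('u')(W, S) = Mul(Add(261, S), Pow(Add(466, W), -1)) = Mul(Pow(Add(466, W), -1), Add(261, S)))
Add(Function('u')(-414, 601), g) = Add(Mul(Pow(Add(466, -414), -1), Add(261, 601)), 22518) = Add(Mul(Pow(52, -1), 862), 22518) = Add(Mul(Rational(1, 52), 862), 22518) = Add(Rational(431, 26), 22518) = Rational(585899, 26)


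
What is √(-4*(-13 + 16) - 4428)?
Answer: 2*I*√1110 ≈ 66.633*I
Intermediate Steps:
√(-4*(-13 + 16) - 4428) = √(-4*3 - 4428) = √(-12 - 4428) = √(-4440) = 2*I*√1110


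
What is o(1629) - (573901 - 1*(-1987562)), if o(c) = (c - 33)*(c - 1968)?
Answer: -3102507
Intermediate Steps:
o(c) = (-1968 + c)*(-33 + c) (o(c) = (-33 + c)*(-1968 + c) = (-1968 + c)*(-33 + c))
o(1629) - (573901 - 1*(-1987562)) = (64944 + 1629² - 2001*1629) - (573901 - 1*(-1987562)) = (64944 + 2653641 - 3259629) - (573901 + 1987562) = -541044 - 1*2561463 = -541044 - 2561463 = -3102507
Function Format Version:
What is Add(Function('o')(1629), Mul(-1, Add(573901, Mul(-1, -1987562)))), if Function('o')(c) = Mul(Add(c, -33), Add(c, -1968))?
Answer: -3102507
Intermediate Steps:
Function('o')(c) = Mul(Add(-1968, c), Add(-33, c)) (Function('o')(c) = Mul(Add(-33, c), Add(-1968, c)) = Mul(Add(-1968, c), Add(-33, c)))
Add(Function('o')(1629), Mul(-1, Add(573901, Mul(-1, -1987562)))) = Add(Add(64944, Pow(1629, 2), Mul(-2001, 1629)), Mul(-1, Add(573901, Mul(-1, -1987562)))) = Add(Add(64944, 2653641, -3259629), Mul(-1, Add(573901, 1987562))) = Add(-541044, Mul(-1, 2561463)) = Add(-541044, -2561463) = -3102507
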